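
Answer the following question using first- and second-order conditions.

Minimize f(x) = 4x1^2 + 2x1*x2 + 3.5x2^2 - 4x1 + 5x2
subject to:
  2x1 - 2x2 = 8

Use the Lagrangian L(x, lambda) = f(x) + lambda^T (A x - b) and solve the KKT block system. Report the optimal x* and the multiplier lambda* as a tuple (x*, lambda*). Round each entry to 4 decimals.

Form the Lagrangian:
  L(x, lambda) = (1/2) x^T Q x + c^T x + lambda^T (A x - b)
Stationarity (grad_x L = 0): Q x + c + A^T lambda = 0.
Primal feasibility: A x = b.

This gives the KKT block system:
  [ Q   A^T ] [ x     ]   [-c ]
  [ A    0  ] [ lambda ] = [ b ]

Solving the linear system:
  x*      = (1.8421, -2.1579)
  lambda* = (-3.2105)
  f(x*)   = 3.7632

x* = (1.8421, -2.1579), lambda* = (-3.2105)


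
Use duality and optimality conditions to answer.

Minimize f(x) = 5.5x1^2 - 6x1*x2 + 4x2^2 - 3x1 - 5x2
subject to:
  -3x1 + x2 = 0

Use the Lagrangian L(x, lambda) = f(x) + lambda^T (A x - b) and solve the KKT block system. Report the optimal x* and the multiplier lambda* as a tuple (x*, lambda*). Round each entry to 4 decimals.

Form the Lagrangian:
  L(x, lambda) = (1/2) x^T Q x + c^T x + lambda^T (A x - b)
Stationarity (grad_x L = 0): Q x + c + A^T lambda = 0.
Primal feasibility: A x = b.

This gives the KKT block system:
  [ Q   A^T ] [ x     ]   [-c ]
  [ A    0  ] [ lambda ] = [ b ]

Solving the linear system:
  x*      = (0.383, 1.1489)
  lambda* = (-1.8936)
  f(x*)   = -3.4468

x* = (0.383, 1.1489), lambda* = (-1.8936)


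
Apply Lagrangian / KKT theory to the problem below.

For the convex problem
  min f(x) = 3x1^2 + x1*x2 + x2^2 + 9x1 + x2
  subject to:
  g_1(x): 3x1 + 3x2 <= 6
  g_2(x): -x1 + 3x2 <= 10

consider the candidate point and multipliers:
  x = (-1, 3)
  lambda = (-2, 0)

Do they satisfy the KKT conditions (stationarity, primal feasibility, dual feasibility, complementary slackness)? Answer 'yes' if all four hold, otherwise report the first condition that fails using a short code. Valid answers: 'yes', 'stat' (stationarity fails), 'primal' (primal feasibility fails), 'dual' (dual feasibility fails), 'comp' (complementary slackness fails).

Gradient of f: grad f(x) = Q x + c = (6, 6)
Constraint values g_i(x) = a_i^T x - b_i:
  g_1((-1, 3)) = 0
  g_2((-1, 3)) = 0
Stationarity residual: grad f(x) + sum_i lambda_i a_i = (0, 0)
  -> stationarity OK
Primal feasibility (all g_i <= 0): OK
Dual feasibility (all lambda_i >= 0): FAILS
Complementary slackness (lambda_i * g_i(x) = 0 for all i): OK

Verdict: the first failing condition is dual_feasibility -> dual.

dual


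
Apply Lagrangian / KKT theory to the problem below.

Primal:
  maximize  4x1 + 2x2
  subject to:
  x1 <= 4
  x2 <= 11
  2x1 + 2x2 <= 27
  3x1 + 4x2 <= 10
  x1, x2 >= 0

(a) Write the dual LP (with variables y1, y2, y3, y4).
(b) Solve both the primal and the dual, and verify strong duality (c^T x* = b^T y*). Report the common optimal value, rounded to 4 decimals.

The standard primal-dual pair for 'max c^T x s.t. A x <= b, x >= 0' is:
  Dual:  min b^T y  s.t.  A^T y >= c,  y >= 0.

So the dual LP is:
  minimize  4y1 + 11y2 + 27y3 + 10y4
  subject to:
    y1 + 2y3 + 3y4 >= 4
    y2 + 2y3 + 4y4 >= 2
    y1, y2, y3, y4 >= 0

Solving the primal: x* = (3.3333, 0).
  primal value c^T x* = 13.3333.
Solving the dual: y* = (0, 0, 0, 1.3333).
  dual value b^T y* = 13.3333.
Strong duality: c^T x* = b^T y*. Confirmed.

13.3333


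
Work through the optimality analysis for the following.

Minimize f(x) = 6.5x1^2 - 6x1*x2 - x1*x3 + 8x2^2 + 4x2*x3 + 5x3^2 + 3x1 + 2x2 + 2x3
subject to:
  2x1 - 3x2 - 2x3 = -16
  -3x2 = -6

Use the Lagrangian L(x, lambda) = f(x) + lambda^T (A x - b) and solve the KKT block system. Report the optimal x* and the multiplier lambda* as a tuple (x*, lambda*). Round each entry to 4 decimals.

Form the Lagrangian:
  L(x, lambda) = (1/2) x^T Q x + c^T x + lambda^T (A x - b)
Stationarity (grad_x L = 0): Q x + c + A^T lambda = 0.
Primal feasibility: A x = b.

This gives the KKT block system:
  [ Q   A^T ] [ x     ]   [-c ]
  [ A    0  ] [ lambda ] = [ b ]

Solving the linear system:
  x*      = (-2.1905, 2, 2.8095)
  lambda* = (20.1429, -0.6825)
  f(x*)   = 160.619

x* = (-2.1905, 2, 2.8095), lambda* = (20.1429, -0.6825)


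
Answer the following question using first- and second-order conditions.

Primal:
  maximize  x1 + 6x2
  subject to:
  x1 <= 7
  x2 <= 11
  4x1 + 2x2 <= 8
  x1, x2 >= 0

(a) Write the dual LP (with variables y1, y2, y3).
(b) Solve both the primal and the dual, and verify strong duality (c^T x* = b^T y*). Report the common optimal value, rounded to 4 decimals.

The standard primal-dual pair for 'max c^T x s.t. A x <= b, x >= 0' is:
  Dual:  min b^T y  s.t.  A^T y >= c,  y >= 0.

So the dual LP is:
  minimize  7y1 + 11y2 + 8y3
  subject to:
    y1 + 4y3 >= 1
    y2 + 2y3 >= 6
    y1, y2, y3 >= 0

Solving the primal: x* = (0, 4).
  primal value c^T x* = 24.
Solving the dual: y* = (0, 0, 3).
  dual value b^T y* = 24.
Strong duality: c^T x* = b^T y*. Confirmed.

24


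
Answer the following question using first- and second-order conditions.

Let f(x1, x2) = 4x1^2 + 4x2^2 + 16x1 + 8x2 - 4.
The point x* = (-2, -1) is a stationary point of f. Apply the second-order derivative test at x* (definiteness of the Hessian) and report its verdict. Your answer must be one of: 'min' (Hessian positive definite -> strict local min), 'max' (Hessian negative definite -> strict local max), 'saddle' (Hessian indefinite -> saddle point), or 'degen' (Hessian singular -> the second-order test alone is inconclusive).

Compute the Hessian H = grad^2 f:
  H = [[8, 0], [0, 8]]
Verify stationarity: grad f(x*) = H x* + g = (0, 0).
Eigenvalues of H: 8, 8.
Both eigenvalues > 0, so H is positive definite -> x* is a strict local min.

min


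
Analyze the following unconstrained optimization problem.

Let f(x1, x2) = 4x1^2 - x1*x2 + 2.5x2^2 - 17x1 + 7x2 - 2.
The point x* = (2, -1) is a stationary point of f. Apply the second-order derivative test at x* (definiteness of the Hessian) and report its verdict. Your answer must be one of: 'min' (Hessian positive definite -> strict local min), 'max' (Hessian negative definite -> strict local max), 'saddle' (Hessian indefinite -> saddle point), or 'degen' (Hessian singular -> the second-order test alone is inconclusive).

Compute the Hessian H = grad^2 f:
  H = [[8, -1], [-1, 5]]
Verify stationarity: grad f(x*) = H x* + g = (0, 0).
Eigenvalues of H: 4.6972, 8.3028.
Both eigenvalues > 0, so H is positive definite -> x* is a strict local min.

min


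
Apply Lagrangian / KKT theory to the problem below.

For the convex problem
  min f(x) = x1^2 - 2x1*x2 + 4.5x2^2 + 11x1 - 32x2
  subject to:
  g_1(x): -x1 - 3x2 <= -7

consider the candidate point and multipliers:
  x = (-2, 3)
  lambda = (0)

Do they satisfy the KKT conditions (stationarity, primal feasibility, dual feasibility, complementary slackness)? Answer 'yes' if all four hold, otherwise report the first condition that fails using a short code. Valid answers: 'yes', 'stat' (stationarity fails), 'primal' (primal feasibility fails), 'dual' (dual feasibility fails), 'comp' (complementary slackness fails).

Gradient of f: grad f(x) = Q x + c = (1, -1)
Constraint values g_i(x) = a_i^T x - b_i:
  g_1((-2, 3)) = 0
Stationarity residual: grad f(x) + sum_i lambda_i a_i = (1, -1)
  -> stationarity FAILS
Primal feasibility (all g_i <= 0): OK
Dual feasibility (all lambda_i >= 0): OK
Complementary slackness (lambda_i * g_i(x) = 0 for all i): OK

Verdict: the first failing condition is stationarity -> stat.

stat


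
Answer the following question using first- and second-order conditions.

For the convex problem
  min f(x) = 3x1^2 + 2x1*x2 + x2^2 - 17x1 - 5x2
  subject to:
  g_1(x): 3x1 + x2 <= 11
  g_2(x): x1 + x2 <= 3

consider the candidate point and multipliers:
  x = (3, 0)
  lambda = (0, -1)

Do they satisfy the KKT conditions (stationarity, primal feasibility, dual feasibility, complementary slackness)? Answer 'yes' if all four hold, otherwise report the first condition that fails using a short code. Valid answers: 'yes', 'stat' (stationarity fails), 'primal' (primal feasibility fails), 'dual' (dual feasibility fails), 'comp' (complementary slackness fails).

Gradient of f: grad f(x) = Q x + c = (1, 1)
Constraint values g_i(x) = a_i^T x - b_i:
  g_1((3, 0)) = -2
  g_2((3, 0)) = 0
Stationarity residual: grad f(x) + sum_i lambda_i a_i = (0, 0)
  -> stationarity OK
Primal feasibility (all g_i <= 0): OK
Dual feasibility (all lambda_i >= 0): FAILS
Complementary slackness (lambda_i * g_i(x) = 0 for all i): OK

Verdict: the first failing condition is dual_feasibility -> dual.

dual


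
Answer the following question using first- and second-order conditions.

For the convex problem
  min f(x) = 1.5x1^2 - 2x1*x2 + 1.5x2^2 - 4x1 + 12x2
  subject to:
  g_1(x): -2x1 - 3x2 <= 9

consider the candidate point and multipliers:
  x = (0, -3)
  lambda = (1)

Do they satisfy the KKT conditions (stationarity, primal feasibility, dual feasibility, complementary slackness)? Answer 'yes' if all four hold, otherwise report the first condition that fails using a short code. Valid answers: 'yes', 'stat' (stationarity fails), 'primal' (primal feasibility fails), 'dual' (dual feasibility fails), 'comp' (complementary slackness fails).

Gradient of f: grad f(x) = Q x + c = (2, 3)
Constraint values g_i(x) = a_i^T x - b_i:
  g_1((0, -3)) = 0
Stationarity residual: grad f(x) + sum_i lambda_i a_i = (0, 0)
  -> stationarity OK
Primal feasibility (all g_i <= 0): OK
Dual feasibility (all lambda_i >= 0): OK
Complementary slackness (lambda_i * g_i(x) = 0 for all i): OK

Verdict: yes, KKT holds.

yes


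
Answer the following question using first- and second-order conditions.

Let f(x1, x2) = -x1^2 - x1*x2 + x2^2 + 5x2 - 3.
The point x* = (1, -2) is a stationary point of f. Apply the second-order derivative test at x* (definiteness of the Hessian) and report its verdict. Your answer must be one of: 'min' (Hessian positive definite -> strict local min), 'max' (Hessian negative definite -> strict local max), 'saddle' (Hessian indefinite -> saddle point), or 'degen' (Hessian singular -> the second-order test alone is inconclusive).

Compute the Hessian H = grad^2 f:
  H = [[-2, -1], [-1, 2]]
Verify stationarity: grad f(x*) = H x* + g = (0, 0).
Eigenvalues of H: -2.2361, 2.2361.
Eigenvalues have mixed signs, so H is indefinite -> x* is a saddle point.

saddle


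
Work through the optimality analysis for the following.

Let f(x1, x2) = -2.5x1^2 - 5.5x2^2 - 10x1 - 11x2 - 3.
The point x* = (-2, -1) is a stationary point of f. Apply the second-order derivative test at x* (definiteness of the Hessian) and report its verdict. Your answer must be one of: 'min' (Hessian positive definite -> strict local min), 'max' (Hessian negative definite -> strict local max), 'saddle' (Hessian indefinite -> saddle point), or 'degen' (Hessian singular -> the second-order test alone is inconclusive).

Compute the Hessian H = grad^2 f:
  H = [[-5, 0], [0, -11]]
Verify stationarity: grad f(x*) = H x* + g = (0, 0).
Eigenvalues of H: -11, -5.
Both eigenvalues < 0, so H is negative definite -> x* is a strict local max.

max


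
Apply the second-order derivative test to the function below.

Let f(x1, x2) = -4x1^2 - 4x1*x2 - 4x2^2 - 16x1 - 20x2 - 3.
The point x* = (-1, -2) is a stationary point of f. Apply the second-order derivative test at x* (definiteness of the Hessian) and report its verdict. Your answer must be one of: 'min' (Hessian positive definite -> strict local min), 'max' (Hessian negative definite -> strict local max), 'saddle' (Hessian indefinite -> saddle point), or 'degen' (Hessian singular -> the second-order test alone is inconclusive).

Compute the Hessian H = grad^2 f:
  H = [[-8, -4], [-4, -8]]
Verify stationarity: grad f(x*) = H x* + g = (0, 0).
Eigenvalues of H: -12, -4.
Both eigenvalues < 0, so H is negative definite -> x* is a strict local max.

max


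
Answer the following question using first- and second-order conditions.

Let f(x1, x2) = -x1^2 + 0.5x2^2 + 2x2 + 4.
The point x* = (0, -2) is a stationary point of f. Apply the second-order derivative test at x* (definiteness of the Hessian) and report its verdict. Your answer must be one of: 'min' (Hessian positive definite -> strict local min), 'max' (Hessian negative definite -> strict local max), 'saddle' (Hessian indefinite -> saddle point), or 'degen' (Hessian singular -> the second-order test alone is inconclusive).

Compute the Hessian H = grad^2 f:
  H = [[-2, 0], [0, 1]]
Verify stationarity: grad f(x*) = H x* + g = (0, 0).
Eigenvalues of H: -2, 1.
Eigenvalues have mixed signs, so H is indefinite -> x* is a saddle point.

saddle


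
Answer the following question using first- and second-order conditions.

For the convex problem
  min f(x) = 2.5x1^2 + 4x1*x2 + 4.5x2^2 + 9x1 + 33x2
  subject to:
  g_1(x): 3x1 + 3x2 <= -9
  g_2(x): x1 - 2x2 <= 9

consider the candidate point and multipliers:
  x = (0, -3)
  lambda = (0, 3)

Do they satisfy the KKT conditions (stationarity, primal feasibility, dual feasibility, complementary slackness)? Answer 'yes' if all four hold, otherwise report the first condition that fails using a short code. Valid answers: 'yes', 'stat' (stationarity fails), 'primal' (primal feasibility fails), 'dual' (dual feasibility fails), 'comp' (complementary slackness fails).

Gradient of f: grad f(x) = Q x + c = (-3, 6)
Constraint values g_i(x) = a_i^T x - b_i:
  g_1((0, -3)) = 0
  g_2((0, -3)) = -3
Stationarity residual: grad f(x) + sum_i lambda_i a_i = (0, 0)
  -> stationarity OK
Primal feasibility (all g_i <= 0): OK
Dual feasibility (all lambda_i >= 0): OK
Complementary slackness (lambda_i * g_i(x) = 0 for all i): FAILS

Verdict: the first failing condition is complementary_slackness -> comp.

comp


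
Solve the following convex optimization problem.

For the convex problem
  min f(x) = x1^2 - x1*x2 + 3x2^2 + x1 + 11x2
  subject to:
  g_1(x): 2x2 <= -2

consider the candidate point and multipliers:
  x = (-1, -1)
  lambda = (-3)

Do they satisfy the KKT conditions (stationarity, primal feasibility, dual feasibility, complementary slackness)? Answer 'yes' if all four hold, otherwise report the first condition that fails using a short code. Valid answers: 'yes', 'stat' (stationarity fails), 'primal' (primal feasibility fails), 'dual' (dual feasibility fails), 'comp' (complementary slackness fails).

Gradient of f: grad f(x) = Q x + c = (0, 6)
Constraint values g_i(x) = a_i^T x - b_i:
  g_1((-1, -1)) = 0
Stationarity residual: grad f(x) + sum_i lambda_i a_i = (0, 0)
  -> stationarity OK
Primal feasibility (all g_i <= 0): OK
Dual feasibility (all lambda_i >= 0): FAILS
Complementary slackness (lambda_i * g_i(x) = 0 for all i): OK

Verdict: the first failing condition is dual_feasibility -> dual.

dual


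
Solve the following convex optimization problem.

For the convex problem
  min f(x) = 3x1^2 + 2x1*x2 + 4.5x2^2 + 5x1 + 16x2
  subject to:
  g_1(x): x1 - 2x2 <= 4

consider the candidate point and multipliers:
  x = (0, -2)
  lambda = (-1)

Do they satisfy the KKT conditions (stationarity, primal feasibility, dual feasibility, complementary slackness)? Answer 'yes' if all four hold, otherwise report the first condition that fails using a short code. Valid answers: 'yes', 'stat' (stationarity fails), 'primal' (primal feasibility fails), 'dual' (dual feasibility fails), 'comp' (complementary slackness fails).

Gradient of f: grad f(x) = Q x + c = (1, -2)
Constraint values g_i(x) = a_i^T x - b_i:
  g_1((0, -2)) = 0
Stationarity residual: grad f(x) + sum_i lambda_i a_i = (0, 0)
  -> stationarity OK
Primal feasibility (all g_i <= 0): OK
Dual feasibility (all lambda_i >= 0): FAILS
Complementary slackness (lambda_i * g_i(x) = 0 for all i): OK

Verdict: the first failing condition is dual_feasibility -> dual.

dual


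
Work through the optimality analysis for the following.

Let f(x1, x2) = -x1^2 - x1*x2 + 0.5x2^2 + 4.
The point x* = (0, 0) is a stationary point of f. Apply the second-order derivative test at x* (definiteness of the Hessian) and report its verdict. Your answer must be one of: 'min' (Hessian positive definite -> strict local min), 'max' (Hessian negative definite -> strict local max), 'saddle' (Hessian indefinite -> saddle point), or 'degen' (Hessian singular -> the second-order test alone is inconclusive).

Compute the Hessian H = grad^2 f:
  H = [[-2, -1], [-1, 1]]
Verify stationarity: grad f(x*) = H x* + g = (0, 0).
Eigenvalues of H: -2.3028, 1.3028.
Eigenvalues have mixed signs, so H is indefinite -> x* is a saddle point.

saddle


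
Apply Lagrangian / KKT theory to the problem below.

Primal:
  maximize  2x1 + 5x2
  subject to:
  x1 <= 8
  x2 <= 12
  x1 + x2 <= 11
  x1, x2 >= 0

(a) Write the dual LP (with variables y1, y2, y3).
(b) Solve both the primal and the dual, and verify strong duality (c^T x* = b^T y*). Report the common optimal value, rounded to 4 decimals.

The standard primal-dual pair for 'max c^T x s.t. A x <= b, x >= 0' is:
  Dual:  min b^T y  s.t.  A^T y >= c,  y >= 0.

So the dual LP is:
  minimize  8y1 + 12y2 + 11y3
  subject to:
    y1 + y3 >= 2
    y2 + y3 >= 5
    y1, y2, y3 >= 0

Solving the primal: x* = (0, 11).
  primal value c^T x* = 55.
Solving the dual: y* = (0, 0, 5).
  dual value b^T y* = 55.
Strong duality: c^T x* = b^T y*. Confirmed.

55


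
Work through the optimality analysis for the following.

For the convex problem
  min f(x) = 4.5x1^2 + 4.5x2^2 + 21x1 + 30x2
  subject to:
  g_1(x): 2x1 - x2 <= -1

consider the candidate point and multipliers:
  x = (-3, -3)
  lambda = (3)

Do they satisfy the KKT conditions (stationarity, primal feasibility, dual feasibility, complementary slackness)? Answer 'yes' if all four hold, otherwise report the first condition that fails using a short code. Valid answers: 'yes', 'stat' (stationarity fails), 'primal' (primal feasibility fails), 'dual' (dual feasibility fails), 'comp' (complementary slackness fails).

Gradient of f: grad f(x) = Q x + c = (-6, 3)
Constraint values g_i(x) = a_i^T x - b_i:
  g_1((-3, -3)) = -2
Stationarity residual: grad f(x) + sum_i lambda_i a_i = (0, 0)
  -> stationarity OK
Primal feasibility (all g_i <= 0): OK
Dual feasibility (all lambda_i >= 0): OK
Complementary slackness (lambda_i * g_i(x) = 0 for all i): FAILS

Verdict: the first failing condition is complementary_slackness -> comp.

comp


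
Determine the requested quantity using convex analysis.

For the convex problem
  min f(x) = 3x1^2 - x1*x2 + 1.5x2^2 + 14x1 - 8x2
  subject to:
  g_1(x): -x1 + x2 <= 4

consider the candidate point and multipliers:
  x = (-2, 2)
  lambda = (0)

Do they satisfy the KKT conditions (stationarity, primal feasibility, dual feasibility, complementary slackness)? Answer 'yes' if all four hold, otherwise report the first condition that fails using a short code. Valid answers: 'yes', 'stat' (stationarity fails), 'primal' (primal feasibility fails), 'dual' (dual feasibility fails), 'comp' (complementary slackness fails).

Gradient of f: grad f(x) = Q x + c = (0, 0)
Constraint values g_i(x) = a_i^T x - b_i:
  g_1((-2, 2)) = 0
Stationarity residual: grad f(x) + sum_i lambda_i a_i = (0, 0)
  -> stationarity OK
Primal feasibility (all g_i <= 0): OK
Dual feasibility (all lambda_i >= 0): OK
Complementary slackness (lambda_i * g_i(x) = 0 for all i): OK

Verdict: yes, KKT holds.

yes


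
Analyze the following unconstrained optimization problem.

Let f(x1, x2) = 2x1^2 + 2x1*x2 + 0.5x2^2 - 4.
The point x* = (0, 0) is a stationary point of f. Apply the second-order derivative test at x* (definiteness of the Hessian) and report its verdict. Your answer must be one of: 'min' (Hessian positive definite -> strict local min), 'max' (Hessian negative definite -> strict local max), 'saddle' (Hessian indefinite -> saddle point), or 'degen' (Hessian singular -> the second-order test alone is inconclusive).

Compute the Hessian H = grad^2 f:
  H = [[4, 2], [2, 1]]
Verify stationarity: grad f(x*) = H x* + g = (0, 0).
Eigenvalues of H: 0, 5.
H has a zero eigenvalue (singular; positive semidefinite but not definite), so H is neither positive definite, negative definite, nor indefinite. The second-order test alone is inconclusive -> degen.
(Indeed, f is constant along the null direction of H through x*, so x* is not a strict local extremum.)

degen


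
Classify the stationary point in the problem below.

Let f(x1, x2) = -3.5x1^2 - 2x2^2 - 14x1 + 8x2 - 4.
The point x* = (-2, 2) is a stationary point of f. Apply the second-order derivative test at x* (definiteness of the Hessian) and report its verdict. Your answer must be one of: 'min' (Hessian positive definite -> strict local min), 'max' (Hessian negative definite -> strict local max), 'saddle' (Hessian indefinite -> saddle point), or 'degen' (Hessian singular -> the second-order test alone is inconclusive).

Compute the Hessian H = grad^2 f:
  H = [[-7, 0], [0, -4]]
Verify stationarity: grad f(x*) = H x* + g = (0, 0).
Eigenvalues of H: -7, -4.
Both eigenvalues < 0, so H is negative definite -> x* is a strict local max.

max


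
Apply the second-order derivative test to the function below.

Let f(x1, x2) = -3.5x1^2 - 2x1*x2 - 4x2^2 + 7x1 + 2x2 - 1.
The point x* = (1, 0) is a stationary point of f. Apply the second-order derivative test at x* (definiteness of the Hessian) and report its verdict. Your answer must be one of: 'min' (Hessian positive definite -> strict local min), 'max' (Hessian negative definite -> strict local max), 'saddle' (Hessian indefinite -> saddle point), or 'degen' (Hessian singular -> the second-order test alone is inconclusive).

Compute the Hessian H = grad^2 f:
  H = [[-7, -2], [-2, -8]]
Verify stationarity: grad f(x*) = H x* + g = (0, 0).
Eigenvalues of H: -9.5616, -5.4384.
Both eigenvalues < 0, so H is negative definite -> x* is a strict local max.

max


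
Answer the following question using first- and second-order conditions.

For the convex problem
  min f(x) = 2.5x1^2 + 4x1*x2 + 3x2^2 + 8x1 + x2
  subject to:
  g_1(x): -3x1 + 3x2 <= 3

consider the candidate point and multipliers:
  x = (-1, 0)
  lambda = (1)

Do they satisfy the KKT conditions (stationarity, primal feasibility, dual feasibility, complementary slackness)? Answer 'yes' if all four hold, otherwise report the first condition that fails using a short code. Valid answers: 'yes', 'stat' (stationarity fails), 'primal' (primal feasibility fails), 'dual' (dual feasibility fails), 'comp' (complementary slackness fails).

Gradient of f: grad f(x) = Q x + c = (3, -3)
Constraint values g_i(x) = a_i^T x - b_i:
  g_1((-1, 0)) = 0
Stationarity residual: grad f(x) + sum_i lambda_i a_i = (0, 0)
  -> stationarity OK
Primal feasibility (all g_i <= 0): OK
Dual feasibility (all lambda_i >= 0): OK
Complementary slackness (lambda_i * g_i(x) = 0 for all i): OK

Verdict: yes, KKT holds.

yes


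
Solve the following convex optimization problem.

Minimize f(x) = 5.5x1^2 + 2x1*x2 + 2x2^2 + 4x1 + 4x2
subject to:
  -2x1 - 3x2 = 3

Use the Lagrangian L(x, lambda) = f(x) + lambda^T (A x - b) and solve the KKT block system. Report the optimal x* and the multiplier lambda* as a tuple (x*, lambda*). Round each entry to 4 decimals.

Form the Lagrangian:
  L(x, lambda) = (1/2) x^T Q x + c^T x + lambda^T (A x - b)
Stationarity (grad_x L = 0): Q x + c + A^T lambda = 0.
Primal feasibility: A x = b.

This gives the KKT block system:
  [ Q   A^T ] [ x     ]   [-c ]
  [ A    0  ] [ lambda ] = [ b ]

Solving the linear system:
  x*      = (-0.1978, -0.8681)
  lambda* = (0.044)
  f(x*)   = -2.1978

x* = (-0.1978, -0.8681), lambda* = (0.044)


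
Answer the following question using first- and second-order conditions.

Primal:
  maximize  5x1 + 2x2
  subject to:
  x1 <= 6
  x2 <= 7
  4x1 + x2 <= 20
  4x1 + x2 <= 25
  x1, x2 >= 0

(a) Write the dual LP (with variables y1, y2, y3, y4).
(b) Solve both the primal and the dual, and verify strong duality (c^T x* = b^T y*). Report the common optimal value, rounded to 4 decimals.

The standard primal-dual pair for 'max c^T x s.t. A x <= b, x >= 0' is:
  Dual:  min b^T y  s.t.  A^T y >= c,  y >= 0.

So the dual LP is:
  minimize  6y1 + 7y2 + 20y3 + 25y4
  subject to:
    y1 + 4y3 + 4y4 >= 5
    y2 + y3 + y4 >= 2
    y1, y2, y3, y4 >= 0

Solving the primal: x* = (3.25, 7).
  primal value c^T x* = 30.25.
Solving the dual: y* = (0, 0.75, 1.25, 0).
  dual value b^T y* = 30.25.
Strong duality: c^T x* = b^T y*. Confirmed.

30.25


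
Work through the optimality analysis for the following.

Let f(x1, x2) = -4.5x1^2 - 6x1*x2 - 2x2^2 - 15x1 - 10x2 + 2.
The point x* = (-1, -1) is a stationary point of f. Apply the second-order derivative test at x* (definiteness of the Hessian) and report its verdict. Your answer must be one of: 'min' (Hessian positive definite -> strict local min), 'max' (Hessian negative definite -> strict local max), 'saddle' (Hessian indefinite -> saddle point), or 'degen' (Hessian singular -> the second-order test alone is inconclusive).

Compute the Hessian H = grad^2 f:
  H = [[-9, -6], [-6, -4]]
Verify stationarity: grad f(x*) = H x* + g = (0, 0).
Eigenvalues of H: -13, 0.
H has a zero eigenvalue (singular; negative semidefinite but not definite), so H is neither positive definite, negative definite, nor indefinite. The second-order test alone is inconclusive -> degen.
(Indeed, f is constant along the null direction of H through x*, so x* is not a strict local extremum.)

degen


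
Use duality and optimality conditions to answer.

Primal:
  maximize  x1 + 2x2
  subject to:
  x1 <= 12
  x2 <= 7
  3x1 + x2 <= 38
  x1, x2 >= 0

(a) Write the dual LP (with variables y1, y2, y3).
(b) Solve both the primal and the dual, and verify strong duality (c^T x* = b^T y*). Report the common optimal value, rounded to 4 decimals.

The standard primal-dual pair for 'max c^T x s.t. A x <= b, x >= 0' is:
  Dual:  min b^T y  s.t.  A^T y >= c,  y >= 0.

So the dual LP is:
  minimize  12y1 + 7y2 + 38y3
  subject to:
    y1 + 3y3 >= 1
    y2 + y3 >= 2
    y1, y2, y3 >= 0

Solving the primal: x* = (10.3333, 7).
  primal value c^T x* = 24.3333.
Solving the dual: y* = (0, 1.6667, 0.3333).
  dual value b^T y* = 24.3333.
Strong duality: c^T x* = b^T y*. Confirmed.

24.3333


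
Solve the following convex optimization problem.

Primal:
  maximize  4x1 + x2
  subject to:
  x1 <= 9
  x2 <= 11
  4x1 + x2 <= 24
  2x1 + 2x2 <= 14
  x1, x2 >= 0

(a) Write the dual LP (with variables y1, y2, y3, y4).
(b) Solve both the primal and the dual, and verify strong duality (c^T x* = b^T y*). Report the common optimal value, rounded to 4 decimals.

The standard primal-dual pair for 'max c^T x s.t. A x <= b, x >= 0' is:
  Dual:  min b^T y  s.t.  A^T y >= c,  y >= 0.

So the dual LP is:
  minimize  9y1 + 11y2 + 24y3 + 14y4
  subject to:
    y1 + 4y3 + 2y4 >= 4
    y2 + y3 + 2y4 >= 1
    y1, y2, y3, y4 >= 0

Solving the primal: x* = (5.6667, 1.3333).
  primal value c^T x* = 24.
Solving the dual: y* = (0, 0, 1, 0).
  dual value b^T y* = 24.
Strong duality: c^T x* = b^T y*. Confirmed.

24


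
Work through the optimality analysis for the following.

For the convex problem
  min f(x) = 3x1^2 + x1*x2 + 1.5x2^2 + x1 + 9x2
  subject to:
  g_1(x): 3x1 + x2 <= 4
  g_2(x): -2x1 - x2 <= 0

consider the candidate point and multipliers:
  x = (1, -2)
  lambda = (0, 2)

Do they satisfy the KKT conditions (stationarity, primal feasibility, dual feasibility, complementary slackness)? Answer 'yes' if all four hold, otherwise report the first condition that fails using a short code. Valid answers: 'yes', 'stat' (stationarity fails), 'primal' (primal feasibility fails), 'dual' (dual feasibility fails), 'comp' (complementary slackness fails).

Gradient of f: grad f(x) = Q x + c = (5, 4)
Constraint values g_i(x) = a_i^T x - b_i:
  g_1((1, -2)) = -3
  g_2((1, -2)) = 0
Stationarity residual: grad f(x) + sum_i lambda_i a_i = (1, 2)
  -> stationarity FAILS
Primal feasibility (all g_i <= 0): OK
Dual feasibility (all lambda_i >= 0): OK
Complementary slackness (lambda_i * g_i(x) = 0 for all i): OK

Verdict: the first failing condition is stationarity -> stat.

stat


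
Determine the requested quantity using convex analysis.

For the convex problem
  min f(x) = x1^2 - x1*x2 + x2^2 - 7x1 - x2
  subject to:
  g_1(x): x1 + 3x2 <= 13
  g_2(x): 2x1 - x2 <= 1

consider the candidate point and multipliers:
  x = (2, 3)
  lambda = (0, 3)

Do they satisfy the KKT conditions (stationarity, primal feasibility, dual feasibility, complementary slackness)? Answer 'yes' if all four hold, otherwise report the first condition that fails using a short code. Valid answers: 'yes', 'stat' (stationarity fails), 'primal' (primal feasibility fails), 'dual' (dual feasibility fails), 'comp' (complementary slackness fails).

Gradient of f: grad f(x) = Q x + c = (-6, 3)
Constraint values g_i(x) = a_i^T x - b_i:
  g_1((2, 3)) = -2
  g_2((2, 3)) = 0
Stationarity residual: grad f(x) + sum_i lambda_i a_i = (0, 0)
  -> stationarity OK
Primal feasibility (all g_i <= 0): OK
Dual feasibility (all lambda_i >= 0): OK
Complementary slackness (lambda_i * g_i(x) = 0 for all i): OK

Verdict: yes, KKT holds.

yes


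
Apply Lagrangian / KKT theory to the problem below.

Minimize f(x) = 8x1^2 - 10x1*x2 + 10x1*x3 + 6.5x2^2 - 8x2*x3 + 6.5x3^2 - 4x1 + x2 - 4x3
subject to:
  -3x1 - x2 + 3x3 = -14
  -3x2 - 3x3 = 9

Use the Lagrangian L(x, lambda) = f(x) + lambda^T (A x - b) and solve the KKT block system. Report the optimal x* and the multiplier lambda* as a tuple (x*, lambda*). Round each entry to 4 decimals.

Form the Lagrangian:
  L(x, lambda) = (1/2) x^T Q x + c^T x + lambda^T (A x - b)
Stationarity (grad_x L = 0): Q x + c + A^T lambda = 0.
Primal feasibility: A x = b.

This gives the KKT block system:
  [ Q   A^T ] [ x     ]   [-c ]
  [ A    0  ] [ lambda ] = [ b ]

Solving the linear system:
  x*      = (2.1454, -0.3591, -2.6409)
  lambda* = (2.5027, -2.1658)
  f(x*)   = 28.0763

x* = (2.1454, -0.3591, -2.6409), lambda* = (2.5027, -2.1658)


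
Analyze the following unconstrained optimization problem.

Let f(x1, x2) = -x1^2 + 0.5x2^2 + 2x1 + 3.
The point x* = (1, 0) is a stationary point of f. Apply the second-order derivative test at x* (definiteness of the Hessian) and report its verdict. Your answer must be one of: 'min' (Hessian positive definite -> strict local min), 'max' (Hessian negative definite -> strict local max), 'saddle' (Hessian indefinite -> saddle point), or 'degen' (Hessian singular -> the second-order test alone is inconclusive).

Compute the Hessian H = grad^2 f:
  H = [[-2, 0], [0, 1]]
Verify stationarity: grad f(x*) = H x* + g = (0, 0).
Eigenvalues of H: -2, 1.
Eigenvalues have mixed signs, so H is indefinite -> x* is a saddle point.

saddle


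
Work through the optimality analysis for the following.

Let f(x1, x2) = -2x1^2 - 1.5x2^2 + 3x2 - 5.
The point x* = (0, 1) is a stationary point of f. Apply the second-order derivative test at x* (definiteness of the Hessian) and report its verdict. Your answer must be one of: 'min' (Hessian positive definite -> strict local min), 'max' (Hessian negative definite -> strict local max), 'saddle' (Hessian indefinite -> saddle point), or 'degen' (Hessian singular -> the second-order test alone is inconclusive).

Compute the Hessian H = grad^2 f:
  H = [[-4, 0], [0, -3]]
Verify stationarity: grad f(x*) = H x* + g = (0, 0).
Eigenvalues of H: -4, -3.
Both eigenvalues < 0, so H is negative definite -> x* is a strict local max.

max


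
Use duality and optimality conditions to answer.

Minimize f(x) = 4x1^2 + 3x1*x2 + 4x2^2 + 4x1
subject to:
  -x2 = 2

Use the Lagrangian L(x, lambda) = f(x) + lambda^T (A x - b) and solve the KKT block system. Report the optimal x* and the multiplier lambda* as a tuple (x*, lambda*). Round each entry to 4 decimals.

Form the Lagrangian:
  L(x, lambda) = (1/2) x^T Q x + c^T x + lambda^T (A x - b)
Stationarity (grad_x L = 0): Q x + c + A^T lambda = 0.
Primal feasibility: A x = b.

This gives the KKT block system:
  [ Q   A^T ] [ x     ]   [-c ]
  [ A    0  ] [ lambda ] = [ b ]

Solving the linear system:
  x*      = (0.25, -2)
  lambda* = (-15.25)
  f(x*)   = 15.75

x* = (0.25, -2), lambda* = (-15.25)


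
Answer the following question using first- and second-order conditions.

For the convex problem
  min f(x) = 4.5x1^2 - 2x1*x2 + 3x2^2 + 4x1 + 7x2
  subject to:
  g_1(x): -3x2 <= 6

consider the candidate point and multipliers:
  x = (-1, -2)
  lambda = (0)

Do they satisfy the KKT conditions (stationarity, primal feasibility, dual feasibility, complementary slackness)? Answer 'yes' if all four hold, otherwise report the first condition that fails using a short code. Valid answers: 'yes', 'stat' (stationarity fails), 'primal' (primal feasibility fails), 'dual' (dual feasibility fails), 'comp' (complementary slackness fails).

Gradient of f: grad f(x) = Q x + c = (-1, -3)
Constraint values g_i(x) = a_i^T x - b_i:
  g_1((-1, -2)) = 0
Stationarity residual: grad f(x) + sum_i lambda_i a_i = (-1, -3)
  -> stationarity FAILS
Primal feasibility (all g_i <= 0): OK
Dual feasibility (all lambda_i >= 0): OK
Complementary slackness (lambda_i * g_i(x) = 0 for all i): OK

Verdict: the first failing condition is stationarity -> stat.

stat


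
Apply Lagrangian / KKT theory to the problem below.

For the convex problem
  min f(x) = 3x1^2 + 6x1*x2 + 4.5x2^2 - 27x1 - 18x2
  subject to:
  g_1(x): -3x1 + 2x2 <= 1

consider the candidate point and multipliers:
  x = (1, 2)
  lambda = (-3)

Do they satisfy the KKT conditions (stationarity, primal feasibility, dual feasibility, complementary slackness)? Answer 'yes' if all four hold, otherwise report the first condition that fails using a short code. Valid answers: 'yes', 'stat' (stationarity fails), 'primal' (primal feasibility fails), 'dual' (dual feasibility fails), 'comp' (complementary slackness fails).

Gradient of f: grad f(x) = Q x + c = (-9, 6)
Constraint values g_i(x) = a_i^T x - b_i:
  g_1((1, 2)) = 0
Stationarity residual: grad f(x) + sum_i lambda_i a_i = (0, 0)
  -> stationarity OK
Primal feasibility (all g_i <= 0): OK
Dual feasibility (all lambda_i >= 0): FAILS
Complementary slackness (lambda_i * g_i(x) = 0 for all i): OK

Verdict: the first failing condition is dual_feasibility -> dual.

dual


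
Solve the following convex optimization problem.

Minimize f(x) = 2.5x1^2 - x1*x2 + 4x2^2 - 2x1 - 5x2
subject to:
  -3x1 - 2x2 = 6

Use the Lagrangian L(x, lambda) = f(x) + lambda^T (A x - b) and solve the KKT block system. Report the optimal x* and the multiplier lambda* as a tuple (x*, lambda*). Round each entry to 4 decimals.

Form the Lagrangian:
  L(x, lambda) = (1/2) x^T Q x + c^T x + lambda^T (A x - b)
Stationarity (grad_x L = 0): Q x + c + A^T lambda = 0.
Primal feasibility: A x = b.

This gives the KKT block system:
  [ Q   A^T ] [ x     ]   [-c ]
  [ A    0  ] [ lambda ] = [ b ]

Solving the linear system:
  x*      = (-1.7115, -0.4327)
  lambda* = (-3.375)
  f(x*)   = 12.9183

x* = (-1.7115, -0.4327), lambda* = (-3.375)


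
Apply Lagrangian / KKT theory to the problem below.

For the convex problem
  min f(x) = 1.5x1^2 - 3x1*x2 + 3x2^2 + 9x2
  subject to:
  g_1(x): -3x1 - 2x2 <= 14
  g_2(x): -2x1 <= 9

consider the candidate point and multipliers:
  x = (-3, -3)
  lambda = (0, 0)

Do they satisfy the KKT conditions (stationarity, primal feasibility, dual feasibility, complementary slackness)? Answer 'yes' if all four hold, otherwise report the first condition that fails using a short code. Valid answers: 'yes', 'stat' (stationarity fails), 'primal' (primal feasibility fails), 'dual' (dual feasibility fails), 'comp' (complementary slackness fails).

Gradient of f: grad f(x) = Q x + c = (0, 0)
Constraint values g_i(x) = a_i^T x - b_i:
  g_1((-3, -3)) = 1
  g_2((-3, -3)) = -3
Stationarity residual: grad f(x) + sum_i lambda_i a_i = (0, 0)
  -> stationarity OK
Primal feasibility (all g_i <= 0): FAILS
Dual feasibility (all lambda_i >= 0): OK
Complementary slackness (lambda_i * g_i(x) = 0 for all i): OK

Verdict: the first failing condition is primal_feasibility -> primal.

primal


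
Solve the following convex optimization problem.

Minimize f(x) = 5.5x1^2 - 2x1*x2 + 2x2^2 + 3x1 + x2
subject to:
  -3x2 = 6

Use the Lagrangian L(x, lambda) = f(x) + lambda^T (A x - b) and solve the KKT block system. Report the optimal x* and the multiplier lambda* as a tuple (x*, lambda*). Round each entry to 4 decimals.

Form the Lagrangian:
  L(x, lambda) = (1/2) x^T Q x + c^T x + lambda^T (A x - b)
Stationarity (grad_x L = 0): Q x + c + A^T lambda = 0.
Primal feasibility: A x = b.

This gives the KKT block system:
  [ Q   A^T ] [ x     ]   [-c ]
  [ A    0  ] [ lambda ] = [ b ]

Solving the linear system:
  x*      = (-0.6364, -2)
  lambda* = (-1.9091)
  f(x*)   = 3.7727

x* = (-0.6364, -2), lambda* = (-1.9091)


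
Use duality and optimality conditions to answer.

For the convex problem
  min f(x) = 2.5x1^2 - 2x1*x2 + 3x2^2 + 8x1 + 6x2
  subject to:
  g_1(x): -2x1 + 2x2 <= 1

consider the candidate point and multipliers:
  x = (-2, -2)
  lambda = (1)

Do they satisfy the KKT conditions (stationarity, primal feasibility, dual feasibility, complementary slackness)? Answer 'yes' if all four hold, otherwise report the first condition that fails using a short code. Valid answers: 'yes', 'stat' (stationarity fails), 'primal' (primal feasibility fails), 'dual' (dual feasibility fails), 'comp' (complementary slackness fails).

Gradient of f: grad f(x) = Q x + c = (2, -2)
Constraint values g_i(x) = a_i^T x - b_i:
  g_1((-2, -2)) = -1
Stationarity residual: grad f(x) + sum_i lambda_i a_i = (0, 0)
  -> stationarity OK
Primal feasibility (all g_i <= 0): OK
Dual feasibility (all lambda_i >= 0): OK
Complementary slackness (lambda_i * g_i(x) = 0 for all i): FAILS

Verdict: the first failing condition is complementary_slackness -> comp.

comp


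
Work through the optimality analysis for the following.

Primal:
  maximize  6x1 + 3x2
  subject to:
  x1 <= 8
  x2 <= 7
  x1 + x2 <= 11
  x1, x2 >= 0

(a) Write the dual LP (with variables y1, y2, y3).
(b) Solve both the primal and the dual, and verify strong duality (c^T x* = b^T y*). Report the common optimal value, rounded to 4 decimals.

The standard primal-dual pair for 'max c^T x s.t. A x <= b, x >= 0' is:
  Dual:  min b^T y  s.t.  A^T y >= c,  y >= 0.

So the dual LP is:
  minimize  8y1 + 7y2 + 11y3
  subject to:
    y1 + y3 >= 6
    y2 + y3 >= 3
    y1, y2, y3 >= 0

Solving the primal: x* = (8, 3).
  primal value c^T x* = 57.
Solving the dual: y* = (3, 0, 3).
  dual value b^T y* = 57.
Strong duality: c^T x* = b^T y*. Confirmed.

57


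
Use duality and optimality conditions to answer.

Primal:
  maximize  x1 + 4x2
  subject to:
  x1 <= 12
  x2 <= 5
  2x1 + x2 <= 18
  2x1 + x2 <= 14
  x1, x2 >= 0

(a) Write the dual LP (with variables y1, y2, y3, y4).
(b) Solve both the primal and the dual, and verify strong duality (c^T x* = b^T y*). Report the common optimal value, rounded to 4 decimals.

The standard primal-dual pair for 'max c^T x s.t. A x <= b, x >= 0' is:
  Dual:  min b^T y  s.t.  A^T y >= c,  y >= 0.

So the dual LP is:
  minimize  12y1 + 5y2 + 18y3 + 14y4
  subject to:
    y1 + 2y3 + 2y4 >= 1
    y2 + y3 + y4 >= 4
    y1, y2, y3, y4 >= 0

Solving the primal: x* = (4.5, 5).
  primal value c^T x* = 24.5.
Solving the dual: y* = (0, 3.5, 0, 0.5).
  dual value b^T y* = 24.5.
Strong duality: c^T x* = b^T y*. Confirmed.

24.5


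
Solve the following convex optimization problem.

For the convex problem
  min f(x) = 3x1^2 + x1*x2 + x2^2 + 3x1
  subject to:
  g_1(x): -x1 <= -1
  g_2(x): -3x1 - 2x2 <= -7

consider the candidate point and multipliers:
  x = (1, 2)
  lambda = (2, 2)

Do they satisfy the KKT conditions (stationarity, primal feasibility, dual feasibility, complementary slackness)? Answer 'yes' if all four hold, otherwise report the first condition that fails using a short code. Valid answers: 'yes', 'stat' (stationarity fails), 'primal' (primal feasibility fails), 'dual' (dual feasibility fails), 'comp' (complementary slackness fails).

Gradient of f: grad f(x) = Q x + c = (11, 5)
Constraint values g_i(x) = a_i^T x - b_i:
  g_1((1, 2)) = 0
  g_2((1, 2)) = 0
Stationarity residual: grad f(x) + sum_i lambda_i a_i = (3, 1)
  -> stationarity FAILS
Primal feasibility (all g_i <= 0): OK
Dual feasibility (all lambda_i >= 0): OK
Complementary slackness (lambda_i * g_i(x) = 0 for all i): OK

Verdict: the first failing condition is stationarity -> stat.

stat
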